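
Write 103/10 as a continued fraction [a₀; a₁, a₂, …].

[10; 3, 3]

⌊103/10⌋ = 10, remainder 3
⌊10/3⌋ = 3, remainder 1
⌊3/1⌋ = 3, remainder 0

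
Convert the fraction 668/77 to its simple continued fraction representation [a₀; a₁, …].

⌊668/77⌋ = 8, remainder 52
⌊77/52⌋ = 1, remainder 25
⌊52/25⌋ = 2, remainder 2
⌊25/2⌋ = 12, remainder 1
⌊2/1⌋ = 2, remainder 0

[8; 1, 2, 12, 2]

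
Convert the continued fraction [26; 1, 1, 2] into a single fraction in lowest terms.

133/5

Compute successive convergents:
a_0 = 26: 26/1
a_1 = 1: 27/1
a_2 = 1: 53/2
a_3 = 2: 133/5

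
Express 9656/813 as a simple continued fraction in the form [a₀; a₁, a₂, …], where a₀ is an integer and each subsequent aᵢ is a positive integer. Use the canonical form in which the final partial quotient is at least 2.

9656 ÷ 813 → quotient 11, remainder 713
813 ÷ 713 → quotient 1, remainder 100
713 ÷ 100 → quotient 7, remainder 13
100 ÷ 13 → quotient 7, remainder 9
13 ÷ 9 → quotient 1, remainder 4
9 ÷ 4 → quotient 2, remainder 1
4 ÷ 1 → quotient 4, remainder 0

[11; 1, 7, 7, 1, 2, 4]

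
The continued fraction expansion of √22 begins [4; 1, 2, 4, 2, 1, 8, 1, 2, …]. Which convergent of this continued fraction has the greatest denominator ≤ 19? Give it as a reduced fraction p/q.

61/13

List convergents until the denominator exceeds the bound:
a_0 = 4: 4/1  (≤ bound)
a_1 = 1: 5/1  (≤ bound)
a_2 = 2: 14/3  (≤ bound)
a_3 = 4: 61/13  (≤ bound)
a_4 = 2: 136/29  (> 19, stop)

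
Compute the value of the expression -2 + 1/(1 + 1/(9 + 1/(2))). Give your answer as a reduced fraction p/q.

-23/21

Collapse the nested fraction from the inside out:
Start with 2.
9 + 1/(2/1) = 9 + 1/2 = 19/2
1 + 1/(19/2) = 1 + 2/19 = 21/19
-2 + 1/(21/19) = -2 + 19/21 = -23/21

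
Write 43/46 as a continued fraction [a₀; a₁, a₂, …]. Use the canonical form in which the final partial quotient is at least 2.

[0; 1, 14, 3]

43 ÷ 46 → quotient 0, remainder 43
46 ÷ 43 → quotient 1, remainder 3
43 ÷ 3 → quotient 14, remainder 1
3 ÷ 1 → quotient 3, remainder 0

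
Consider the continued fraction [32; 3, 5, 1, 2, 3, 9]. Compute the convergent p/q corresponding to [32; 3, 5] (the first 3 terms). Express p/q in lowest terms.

517/16

Start with 5.
3 + 1/(5/1) = 3 + 1/5 = 16/5
32 + 1/(16/5) = 32 + 5/16 = 517/16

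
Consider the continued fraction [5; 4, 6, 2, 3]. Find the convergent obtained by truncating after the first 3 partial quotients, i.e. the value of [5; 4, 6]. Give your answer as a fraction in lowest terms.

Starting at the tail and folding back:
Start with 6.
4 + 1/(6/1) = 4 + 1/6 = 25/6
5 + 1/(25/6) = 5 + 6/25 = 131/25

131/25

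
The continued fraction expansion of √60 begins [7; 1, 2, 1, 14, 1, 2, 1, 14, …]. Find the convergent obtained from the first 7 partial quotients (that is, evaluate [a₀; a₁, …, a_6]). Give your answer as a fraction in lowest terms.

1433/185

Use the convergent recurrence hₖ = aₖ·hₖ₋₁ + hₖ₋₂ (and likewise for the denominators kₖ):
a_0 = 7: 7/1
a_1 = 1: 8/1
a_2 = 2: 23/3
a_3 = 1: 31/4
a_4 = 14: 457/59
a_5 = 1: 488/63
a_6 = 2: 1433/185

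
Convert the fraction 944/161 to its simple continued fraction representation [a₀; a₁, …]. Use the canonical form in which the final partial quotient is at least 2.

944 = 5·161 + 139, so a_0 = 5
161 = 1·139 + 22, so a_1 = 1
139 = 6·22 + 7, so a_2 = 6
22 = 3·7 + 1, so a_3 = 3
7 = 7·1 + 0, so a_4 = 7

[5; 1, 6, 3, 7]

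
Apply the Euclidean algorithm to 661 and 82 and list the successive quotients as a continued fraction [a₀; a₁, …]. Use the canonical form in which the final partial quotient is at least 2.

Apply division with remainder until the remainder is 0:
661 ÷ 82 → quotient 8, remainder 5
82 ÷ 5 → quotient 16, remainder 2
5 ÷ 2 → quotient 2, remainder 1
2 ÷ 1 → quotient 2, remainder 0

[8; 16, 2, 2]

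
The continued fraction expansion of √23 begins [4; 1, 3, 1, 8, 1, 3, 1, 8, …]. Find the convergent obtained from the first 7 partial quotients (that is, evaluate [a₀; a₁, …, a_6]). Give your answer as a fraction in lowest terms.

Start with 3.
1 + 1/(3/1) = 1 + 1/3 = 4/3
8 + 1/(4/3) = 8 + 3/4 = 35/4
1 + 1/(35/4) = 1 + 4/35 = 39/35
3 + 1/(39/35) = 3 + 35/39 = 152/39
1 + 1/(152/39) = 1 + 39/152 = 191/152
4 + 1/(191/152) = 4 + 152/191 = 916/191

916/191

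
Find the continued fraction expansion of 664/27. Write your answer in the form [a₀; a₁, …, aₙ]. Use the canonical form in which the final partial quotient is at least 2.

Apply division with remainder until the remainder is 0:
664 ÷ 27 → quotient 24, remainder 16
27 ÷ 16 → quotient 1, remainder 11
16 ÷ 11 → quotient 1, remainder 5
11 ÷ 5 → quotient 2, remainder 1
5 ÷ 1 → quotient 5, remainder 0

[24; 1, 1, 2, 5]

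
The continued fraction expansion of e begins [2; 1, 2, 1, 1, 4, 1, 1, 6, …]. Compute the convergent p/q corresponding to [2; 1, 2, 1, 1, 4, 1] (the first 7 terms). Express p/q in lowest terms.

Start with 1.
4 + 1/(1/1) = 4 + 1/1 = 5/1
1 + 1/(5/1) = 1 + 1/5 = 6/5
1 + 1/(6/5) = 1 + 5/6 = 11/6
2 + 1/(11/6) = 2 + 6/11 = 28/11
1 + 1/(28/11) = 1 + 11/28 = 39/28
2 + 1/(39/28) = 2 + 28/39 = 106/39

106/39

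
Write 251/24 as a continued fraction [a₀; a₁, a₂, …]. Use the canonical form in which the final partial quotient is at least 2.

⌊251/24⌋ = 10, remainder 11
⌊24/11⌋ = 2, remainder 2
⌊11/2⌋ = 5, remainder 1
⌊2/1⌋ = 2, remainder 0

[10; 2, 5, 2]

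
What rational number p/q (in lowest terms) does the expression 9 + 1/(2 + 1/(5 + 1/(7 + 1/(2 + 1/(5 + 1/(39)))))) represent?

Use the convergent recurrence hₖ = aₖ·hₖ₋₁ + hₖ₋₂ (and likewise for the denominators kₖ):
a_0 = 9: 9/1
a_1 = 2: 19/2
a_2 = 5: 104/11
a_3 = 7: 747/79
a_4 = 2: 1598/169
a_5 = 5: 8737/924
a_6 = 39: 342341/36205

342341/36205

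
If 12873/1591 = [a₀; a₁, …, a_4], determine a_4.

4

12873 = 8·1591 + 145, so a_0 = 8
1591 = 10·145 + 141, so a_1 = 10
145 = 1·141 + 4, so a_2 = 1
141 = 35·4 + 1, so a_3 = 35
4 = 4·1 + 0, so a_4 = 4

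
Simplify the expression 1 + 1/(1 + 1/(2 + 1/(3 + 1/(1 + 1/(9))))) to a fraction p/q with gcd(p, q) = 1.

Compute successive convergents:
a_0 = 1: 1/1
a_1 = 1: 2/1
a_2 = 2: 5/3
a_3 = 3: 17/10
a_4 = 1: 22/13
a_5 = 9: 215/127

215/127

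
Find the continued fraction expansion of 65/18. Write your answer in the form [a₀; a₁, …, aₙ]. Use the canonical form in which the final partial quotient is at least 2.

Apply division with remainder until the remainder is 0:
⌊65/18⌋ = 3, remainder 11
⌊18/11⌋ = 1, remainder 7
⌊11/7⌋ = 1, remainder 4
⌊7/4⌋ = 1, remainder 3
⌊4/3⌋ = 1, remainder 1
⌊3/1⌋ = 3, remainder 0

[3; 1, 1, 1, 1, 3]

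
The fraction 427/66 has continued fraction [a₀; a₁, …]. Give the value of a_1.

427 = 6·66 + 31, so a_0 = 6
66 = 2·31 + 4, so a_1 = 2

2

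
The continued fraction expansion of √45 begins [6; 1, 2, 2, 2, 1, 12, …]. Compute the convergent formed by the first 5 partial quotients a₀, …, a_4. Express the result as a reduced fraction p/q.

114/17

Start with 2.
2 + 1/(2/1) = 2 + 1/2 = 5/2
2 + 1/(5/2) = 2 + 2/5 = 12/5
1 + 1/(12/5) = 1 + 5/12 = 17/12
6 + 1/(17/12) = 6 + 12/17 = 114/17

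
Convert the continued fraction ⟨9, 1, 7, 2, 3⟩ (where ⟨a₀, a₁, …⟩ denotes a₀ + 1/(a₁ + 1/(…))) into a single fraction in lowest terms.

Starting at the tail and folding back:
Start with 3.
2 + 1/(3/1) = 2 + 1/3 = 7/3
7 + 1/(7/3) = 7 + 3/7 = 52/7
1 + 1/(52/7) = 1 + 7/52 = 59/52
9 + 1/(59/52) = 9 + 52/59 = 583/59

583/59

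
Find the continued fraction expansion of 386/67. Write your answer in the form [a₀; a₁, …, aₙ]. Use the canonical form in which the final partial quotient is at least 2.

⌊386/67⌋ = 5, remainder 51
⌊67/51⌋ = 1, remainder 16
⌊51/16⌋ = 3, remainder 3
⌊16/3⌋ = 5, remainder 1
⌊3/1⌋ = 3, remainder 0

[5; 1, 3, 5, 3]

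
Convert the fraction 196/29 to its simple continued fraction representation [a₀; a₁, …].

[6; 1, 3, 7]

196 = 6·29 + 22, so a_0 = 6
29 = 1·22 + 7, so a_1 = 1
22 = 3·7 + 1, so a_2 = 3
7 = 7·1 + 0, so a_3 = 7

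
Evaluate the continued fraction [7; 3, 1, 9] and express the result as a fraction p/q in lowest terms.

Starting at the tail and folding back:
Start with 9.
1 + 1/(9/1) = 1 + 1/9 = 10/9
3 + 1/(10/9) = 3 + 9/10 = 39/10
7 + 1/(39/10) = 7 + 10/39 = 283/39

283/39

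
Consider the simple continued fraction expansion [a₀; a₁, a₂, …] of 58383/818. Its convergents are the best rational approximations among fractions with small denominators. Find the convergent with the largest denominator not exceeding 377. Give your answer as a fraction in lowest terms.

4211/59

List convergents until the denominator exceeds the bound:
a_0 = 71: 71/1  (≤ bound)
a_1 = 2: 143/2  (≤ bound)
a_2 = 1: 214/3  (≤ bound)
a_3 = 2: 571/8  (≤ bound)
a_4 = 6: 3640/51  (≤ bound)
a_5 = 1: 4211/59  (≤ bound)
a_6 = 13: 58383/818  (> 377, stop)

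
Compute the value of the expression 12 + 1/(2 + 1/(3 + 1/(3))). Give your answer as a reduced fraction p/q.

Use the convergent recurrence hₖ = aₖ·hₖ₋₁ + hₖ₋₂ (and likewise for the denominators kₖ):
a_0 = 12: 12/1
a_1 = 2: 25/2
a_2 = 3: 87/7
a_3 = 3: 286/23

286/23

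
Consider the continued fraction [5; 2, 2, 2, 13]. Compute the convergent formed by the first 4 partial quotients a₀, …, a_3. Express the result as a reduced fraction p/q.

65/12

a_0 = 5: 5/1
a_1 = 2: 11/2
a_2 = 2: 27/5
a_3 = 2: 65/12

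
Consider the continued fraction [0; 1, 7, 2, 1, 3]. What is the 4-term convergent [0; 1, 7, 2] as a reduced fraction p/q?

15/17

Starting at the tail and folding back:
Start with 2.
7 + 1/(2/1) = 7 + 1/2 = 15/2
1 + 1/(15/2) = 1 + 2/15 = 17/15
0 + 1/(17/15) = 0 + 15/17 = 15/17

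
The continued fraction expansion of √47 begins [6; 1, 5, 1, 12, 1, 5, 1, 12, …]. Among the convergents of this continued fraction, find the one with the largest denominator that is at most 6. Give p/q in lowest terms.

a_0 = 6: 6/1  (≤ bound)
a_1 = 1: 7/1  (≤ bound)
a_2 = 5: 41/6  (≤ bound)
a_3 = 1: 48/7  (> 6, stop)

41/6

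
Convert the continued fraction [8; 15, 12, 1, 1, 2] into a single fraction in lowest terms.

7663/950

a_0 = 8: 8/1
a_1 = 15: 121/15
a_2 = 12: 1460/181
a_3 = 1: 1581/196
a_4 = 1: 3041/377
a_5 = 2: 7663/950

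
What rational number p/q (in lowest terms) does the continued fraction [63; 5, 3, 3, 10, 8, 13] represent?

3666142/58019

Start with 13.
8 + 1/(13/1) = 8 + 1/13 = 105/13
10 + 1/(105/13) = 10 + 13/105 = 1063/105
3 + 1/(1063/105) = 3 + 105/1063 = 3294/1063
3 + 1/(3294/1063) = 3 + 1063/3294 = 10945/3294
5 + 1/(10945/3294) = 5 + 3294/10945 = 58019/10945
63 + 1/(58019/10945) = 63 + 10945/58019 = 3666142/58019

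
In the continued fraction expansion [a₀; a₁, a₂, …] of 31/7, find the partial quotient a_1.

2

Apply division with remainder until the remainder is 0:
31 ÷ 7 → quotient 4, remainder 3
7 ÷ 3 → quotient 2, remainder 1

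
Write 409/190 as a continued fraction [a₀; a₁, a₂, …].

[2; 6, 1, 1, 4, 3]

Repeatedly divide and take the remainder:
⌊409/190⌋ = 2, remainder 29
⌊190/29⌋ = 6, remainder 16
⌊29/16⌋ = 1, remainder 13
⌊16/13⌋ = 1, remainder 3
⌊13/3⌋ = 4, remainder 1
⌊3/1⌋ = 3, remainder 0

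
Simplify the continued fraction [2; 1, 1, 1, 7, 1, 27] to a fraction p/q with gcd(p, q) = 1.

Starting at the tail and folding back:
Start with 27.
1 + 1/(27/1) = 1 + 1/27 = 28/27
7 + 1/(28/27) = 7 + 27/28 = 223/28
1 + 1/(223/28) = 1 + 28/223 = 251/223
1 + 1/(251/223) = 1 + 223/251 = 474/251
1 + 1/(474/251) = 1 + 251/474 = 725/474
2 + 1/(725/474) = 2 + 474/725 = 1924/725

1924/725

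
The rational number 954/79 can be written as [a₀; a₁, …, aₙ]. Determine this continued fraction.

[12; 13, 6]

⌊954/79⌋ = 12, remainder 6
⌊79/6⌋ = 13, remainder 1
⌊6/1⌋ = 6, remainder 0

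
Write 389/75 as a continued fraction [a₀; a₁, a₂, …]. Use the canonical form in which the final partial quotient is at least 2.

389 ÷ 75 → quotient 5, remainder 14
75 ÷ 14 → quotient 5, remainder 5
14 ÷ 5 → quotient 2, remainder 4
5 ÷ 4 → quotient 1, remainder 1
4 ÷ 1 → quotient 4, remainder 0

[5; 5, 2, 1, 4]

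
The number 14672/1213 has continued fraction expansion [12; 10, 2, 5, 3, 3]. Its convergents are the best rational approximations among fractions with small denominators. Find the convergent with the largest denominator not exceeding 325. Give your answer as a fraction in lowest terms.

1391/115

a_0 = 12: 12/1  (≤ bound)
a_1 = 10: 121/10  (≤ bound)
a_2 = 2: 254/21  (≤ bound)
a_3 = 5: 1391/115  (≤ bound)
a_4 = 3: 4427/366  (> 325, stop)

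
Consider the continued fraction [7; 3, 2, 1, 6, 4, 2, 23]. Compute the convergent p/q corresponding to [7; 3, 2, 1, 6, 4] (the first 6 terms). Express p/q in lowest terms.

2029/278

Build up convergents one term at a time:
a_0 = 7: 7/1
a_1 = 3: 22/3
a_2 = 2: 51/7
a_3 = 1: 73/10
a_4 = 6: 489/67
a_5 = 4: 2029/278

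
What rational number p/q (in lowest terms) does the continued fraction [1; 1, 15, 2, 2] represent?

Work from the innermost term outward:
Start with 2.
2 + 1/(2/1) = 2 + 1/2 = 5/2
15 + 1/(5/2) = 15 + 2/5 = 77/5
1 + 1/(77/5) = 1 + 5/77 = 82/77
1 + 1/(82/77) = 1 + 77/82 = 159/82

159/82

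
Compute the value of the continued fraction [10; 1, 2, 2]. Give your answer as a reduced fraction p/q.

Start with 2.
2 + 1/(2/1) = 2 + 1/2 = 5/2
1 + 1/(5/2) = 1 + 2/5 = 7/5
10 + 1/(7/5) = 10 + 5/7 = 75/7

75/7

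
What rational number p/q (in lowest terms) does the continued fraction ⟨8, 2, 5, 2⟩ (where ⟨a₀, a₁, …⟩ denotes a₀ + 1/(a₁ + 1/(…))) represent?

203/24

Start with 2.
5 + 1/(2/1) = 5 + 1/2 = 11/2
2 + 1/(11/2) = 2 + 2/11 = 24/11
8 + 1/(24/11) = 8 + 11/24 = 203/24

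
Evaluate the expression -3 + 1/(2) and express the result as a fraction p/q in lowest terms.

-5/2

Use the convergent recurrence hₖ = aₖ·hₖ₋₁ + hₖ₋₂ (and likewise for the denominators kₖ):
a_0 = -3: -3/1
a_1 = 2: -5/2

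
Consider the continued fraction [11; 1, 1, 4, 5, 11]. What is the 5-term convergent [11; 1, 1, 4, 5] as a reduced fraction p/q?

a_0 = 11: 11/1
a_1 = 1: 12/1
a_2 = 1: 23/2
a_3 = 4: 104/9
a_4 = 5: 543/47

543/47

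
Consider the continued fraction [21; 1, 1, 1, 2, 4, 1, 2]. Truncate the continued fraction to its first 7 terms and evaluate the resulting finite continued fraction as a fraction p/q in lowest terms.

930/43

Work from the innermost term outward:
Start with 1.
4 + 1/(1/1) = 4 + 1/1 = 5/1
2 + 1/(5/1) = 2 + 1/5 = 11/5
1 + 1/(11/5) = 1 + 5/11 = 16/11
1 + 1/(16/11) = 1 + 11/16 = 27/16
1 + 1/(27/16) = 1 + 16/27 = 43/27
21 + 1/(43/27) = 21 + 27/43 = 930/43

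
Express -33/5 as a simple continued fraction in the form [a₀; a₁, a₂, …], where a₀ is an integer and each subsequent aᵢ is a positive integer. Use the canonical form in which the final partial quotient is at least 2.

-33 ÷ 5 → quotient -7, remainder 2
5 ÷ 2 → quotient 2, remainder 1
2 ÷ 1 → quotient 2, remainder 0

[-7; 2, 2]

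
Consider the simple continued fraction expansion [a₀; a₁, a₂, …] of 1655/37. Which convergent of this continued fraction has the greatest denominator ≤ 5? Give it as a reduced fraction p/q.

179/4

List convergents until the denominator exceeds the bound:
a_0 = 44: 44/1  (≤ bound)
a_1 = 1: 45/1  (≤ bound)
a_2 = 2: 134/3  (≤ bound)
a_3 = 1: 179/4  (≤ bound)
a_4 = 2: 492/11  (> 5, stop)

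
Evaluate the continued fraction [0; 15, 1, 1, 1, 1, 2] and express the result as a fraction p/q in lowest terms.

13/203

Start with 2.
1 + 1/(2/1) = 1 + 1/2 = 3/2
1 + 1/(3/2) = 1 + 2/3 = 5/3
1 + 1/(5/3) = 1 + 3/5 = 8/5
1 + 1/(8/5) = 1 + 5/8 = 13/8
15 + 1/(13/8) = 15 + 8/13 = 203/13
0 + 1/(203/13) = 0 + 13/203 = 13/203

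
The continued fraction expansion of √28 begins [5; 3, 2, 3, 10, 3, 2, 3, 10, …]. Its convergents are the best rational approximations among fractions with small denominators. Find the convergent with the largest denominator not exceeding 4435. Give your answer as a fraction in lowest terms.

List convergents until the denominator exceeds the bound:
a_0 = 5: 5/1  (≤ bound)
a_1 = 3: 16/3  (≤ bound)
a_2 = 2: 37/7  (≤ bound)
a_3 = 3: 127/24  (≤ bound)
a_4 = 10: 1307/247  (≤ bound)
a_5 = 3: 4048/765  (≤ bound)
a_6 = 2: 9403/1777  (≤ bound)
a_7 = 3: 32257/6096  (> 4435, stop)

9403/1777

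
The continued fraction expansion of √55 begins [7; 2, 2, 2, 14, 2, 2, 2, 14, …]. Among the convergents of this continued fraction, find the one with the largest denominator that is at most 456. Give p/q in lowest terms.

2655/358

a_0 = 7: 7/1  (≤ bound)
a_1 = 2: 15/2  (≤ bound)
a_2 = 2: 37/5  (≤ bound)
a_3 = 2: 89/12  (≤ bound)
a_4 = 14: 1283/173  (≤ bound)
a_5 = 2: 2655/358  (≤ bound)
a_6 = 2: 6593/889  (> 456, stop)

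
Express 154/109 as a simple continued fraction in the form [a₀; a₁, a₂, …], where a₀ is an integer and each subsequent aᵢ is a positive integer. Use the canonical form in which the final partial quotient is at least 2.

[1; 2, 2, 2, 1, 2, 2]

Apply division with remainder until the remainder is 0:
⌊154/109⌋ = 1, remainder 45
⌊109/45⌋ = 2, remainder 19
⌊45/19⌋ = 2, remainder 7
⌊19/7⌋ = 2, remainder 5
⌊7/5⌋ = 1, remainder 2
⌊5/2⌋ = 2, remainder 1
⌊2/1⌋ = 2, remainder 0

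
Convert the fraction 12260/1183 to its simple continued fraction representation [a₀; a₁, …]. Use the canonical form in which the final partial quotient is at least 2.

⌊12260/1183⌋ = 10, remainder 430
⌊1183/430⌋ = 2, remainder 323
⌊430/323⌋ = 1, remainder 107
⌊323/107⌋ = 3, remainder 2
⌊107/2⌋ = 53, remainder 1
⌊2/1⌋ = 2, remainder 0

[10; 2, 1, 3, 53, 2]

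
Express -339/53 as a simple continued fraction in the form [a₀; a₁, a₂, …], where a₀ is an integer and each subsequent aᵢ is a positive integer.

[-7; 1, 1, 1, 1, 10]

Apply division with remainder until the remainder is 0:
⌊-339/53⌋ = -7, remainder 32
⌊53/32⌋ = 1, remainder 21
⌊32/21⌋ = 1, remainder 11
⌊21/11⌋ = 1, remainder 10
⌊11/10⌋ = 1, remainder 1
⌊10/1⌋ = 10, remainder 0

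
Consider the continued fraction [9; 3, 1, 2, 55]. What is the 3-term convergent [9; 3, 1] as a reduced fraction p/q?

Use the convergent recurrence hₖ = aₖ·hₖ₋₁ + hₖ₋₂ (and likewise for the denominators kₖ):
a_0 = 9: 9/1
a_1 = 3: 28/3
a_2 = 1: 37/4

37/4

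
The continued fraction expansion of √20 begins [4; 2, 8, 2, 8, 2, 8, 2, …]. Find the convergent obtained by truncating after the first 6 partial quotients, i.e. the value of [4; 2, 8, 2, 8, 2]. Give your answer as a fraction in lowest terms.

Use the convergent recurrence hₖ = aₖ·hₖ₋₁ + hₖ₋₂ (and likewise for the denominators kₖ):
a_0 = 4: 4/1
a_1 = 2: 9/2
a_2 = 8: 76/17
a_3 = 2: 161/36
a_4 = 8: 1364/305
a_5 = 2: 2889/646

2889/646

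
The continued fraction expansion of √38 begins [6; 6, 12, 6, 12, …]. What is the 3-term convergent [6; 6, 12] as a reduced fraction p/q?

Start with 12.
6 + 1/(12/1) = 6 + 1/12 = 73/12
6 + 1/(73/12) = 6 + 12/73 = 450/73

450/73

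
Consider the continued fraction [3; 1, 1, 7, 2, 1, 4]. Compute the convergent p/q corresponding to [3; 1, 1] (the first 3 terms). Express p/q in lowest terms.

Start with 1.
1 + 1/(1/1) = 1 + 1/1 = 2/1
3 + 1/(2/1) = 3 + 1/2 = 7/2

7/2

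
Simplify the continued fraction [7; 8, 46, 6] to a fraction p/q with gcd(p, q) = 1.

Collapse the nested fraction from the inside out:
Start with 6.
46 + 1/(6/1) = 46 + 1/6 = 277/6
8 + 1/(277/6) = 8 + 6/277 = 2222/277
7 + 1/(2222/277) = 7 + 277/2222 = 15831/2222

15831/2222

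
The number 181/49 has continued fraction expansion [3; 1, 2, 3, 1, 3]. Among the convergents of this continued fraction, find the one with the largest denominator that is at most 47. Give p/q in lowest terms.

List convergents until the denominator exceeds the bound:
a_0 = 3: 3/1  (≤ bound)
a_1 = 1: 4/1  (≤ bound)
a_2 = 2: 11/3  (≤ bound)
a_3 = 3: 37/10  (≤ bound)
a_4 = 1: 48/13  (≤ bound)
a_5 = 3: 181/49  (> 47, stop)

48/13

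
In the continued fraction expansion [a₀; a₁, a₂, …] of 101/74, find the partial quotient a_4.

1

Apply division with remainder until the remainder is 0:
101 = 1·74 + 27, so a_0 = 1
74 = 2·27 + 20, so a_1 = 2
27 = 1·20 + 7, so a_2 = 1
20 = 2·7 + 6, so a_3 = 2
7 = 1·6 + 1, so a_4 = 1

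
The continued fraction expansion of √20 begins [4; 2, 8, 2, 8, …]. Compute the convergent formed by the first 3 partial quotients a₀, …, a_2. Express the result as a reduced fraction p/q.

Start with 8.
2 + 1/(8/1) = 2 + 1/8 = 17/8
4 + 1/(17/8) = 4 + 8/17 = 76/17

76/17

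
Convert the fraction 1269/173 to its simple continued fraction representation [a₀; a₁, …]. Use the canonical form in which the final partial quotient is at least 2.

[7; 2, 1, 57]

1269 = 7·173 + 58, so a_0 = 7
173 = 2·58 + 57, so a_1 = 2
58 = 1·57 + 1, so a_2 = 1
57 = 57·1 + 0, so a_3 = 57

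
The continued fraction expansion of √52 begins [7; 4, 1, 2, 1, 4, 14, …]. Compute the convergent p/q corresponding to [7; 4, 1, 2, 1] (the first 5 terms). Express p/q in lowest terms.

137/19

Start with 1.
2 + 1/(1/1) = 2 + 1/1 = 3/1
1 + 1/(3/1) = 1 + 1/3 = 4/3
4 + 1/(4/3) = 4 + 3/4 = 19/4
7 + 1/(19/4) = 7 + 4/19 = 137/19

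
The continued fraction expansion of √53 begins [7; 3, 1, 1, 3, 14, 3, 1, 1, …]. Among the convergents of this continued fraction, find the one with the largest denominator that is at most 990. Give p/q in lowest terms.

a_0 = 7: 7/1  (≤ bound)
a_1 = 3: 22/3  (≤ bound)
a_2 = 1: 29/4  (≤ bound)
a_3 = 1: 51/7  (≤ bound)
a_4 = 3: 182/25  (≤ bound)
a_5 = 14: 2599/357  (≤ bound)
a_6 = 3: 7979/1096  (> 990, stop)

2599/357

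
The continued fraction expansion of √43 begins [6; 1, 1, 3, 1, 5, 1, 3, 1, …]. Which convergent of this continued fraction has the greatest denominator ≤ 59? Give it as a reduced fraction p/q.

341/52

a_0 = 6: 6/1  (≤ bound)
a_1 = 1: 7/1  (≤ bound)
a_2 = 1: 13/2  (≤ bound)
a_3 = 3: 46/7  (≤ bound)
a_4 = 1: 59/9  (≤ bound)
a_5 = 5: 341/52  (≤ bound)
a_6 = 1: 400/61  (> 59, stop)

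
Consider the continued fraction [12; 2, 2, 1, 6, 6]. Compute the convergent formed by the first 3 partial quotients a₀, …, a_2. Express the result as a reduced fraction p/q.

Start with 2.
2 + 1/(2/1) = 2 + 1/2 = 5/2
12 + 1/(5/2) = 12 + 2/5 = 62/5

62/5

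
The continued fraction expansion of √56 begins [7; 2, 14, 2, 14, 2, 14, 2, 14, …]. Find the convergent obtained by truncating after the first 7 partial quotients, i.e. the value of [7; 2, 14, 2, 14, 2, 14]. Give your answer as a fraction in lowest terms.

194873/26041

Start with 14.
2 + 1/(14/1) = 2 + 1/14 = 29/14
14 + 1/(29/14) = 14 + 14/29 = 420/29
2 + 1/(420/29) = 2 + 29/420 = 869/420
14 + 1/(869/420) = 14 + 420/869 = 12586/869
2 + 1/(12586/869) = 2 + 869/12586 = 26041/12586
7 + 1/(26041/12586) = 7 + 12586/26041 = 194873/26041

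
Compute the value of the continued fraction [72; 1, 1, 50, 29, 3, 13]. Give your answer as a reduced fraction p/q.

8595679/118553

Use the convergent recurrence hₖ = aₖ·hₖ₋₁ + hₖ₋₂ (and likewise for the denominators kₖ):
a_0 = 72: 72/1
a_1 = 1: 73/1
a_2 = 1: 145/2
a_3 = 50: 7323/101
a_4 = 29: 212512/2931
a_5 = 3: 644859/8894
a_6 = 13: 8595679/118553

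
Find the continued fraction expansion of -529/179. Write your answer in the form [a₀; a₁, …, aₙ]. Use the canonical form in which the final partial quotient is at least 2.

Run the Euclidean algorithm, recording each quotient:
⌊-529/179⌋ = -3, remainder 8
⌊179/8⌋ = 22, remainder 3
⌊8/3⌋ = 2, remainder 2
⌊3/2⌋ = 1, remainder 1
⌊2/1⌋ = 2, remainder 0

[-3; 22, 2, 1, 2]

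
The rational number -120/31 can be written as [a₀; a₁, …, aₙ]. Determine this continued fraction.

Run the Euclidean algorithm, recording each quotient:
⌊-120/31⌋ = -4, remainder 4
⌊31/4⌋ = 7, remainder 3
⌊4/3⌋ = 1, remainder 1
⌊3/1⌋ = 3, remainder 0

[-4; 7, 1, 3]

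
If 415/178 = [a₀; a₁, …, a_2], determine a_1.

3

Apply division with remainder until the remainder is 0:
⌊415/178⌋ = 2, remainder 59
⌊178/59⌋ = 3, remainder 1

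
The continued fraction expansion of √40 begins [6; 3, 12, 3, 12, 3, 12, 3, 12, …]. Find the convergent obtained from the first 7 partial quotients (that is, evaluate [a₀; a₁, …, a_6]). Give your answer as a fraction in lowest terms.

337434/53353

a_0 = 6: 6/1
a_1 = 3: 19/3
a_2 = 12: 234/37
a_3 = 3: 721/114
a_4 = 12: 8886/1405
a_5 = 3: 27379/4329
a_6 = 12: 337434/53353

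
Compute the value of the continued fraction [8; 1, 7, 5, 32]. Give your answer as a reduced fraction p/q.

11719/1320

a_0 = 8: 8/1
a_1 = 1: 9/1
a_2 = 7: 71/8
a_3 = 5: 364/41
a_4 = 32: 11719/1320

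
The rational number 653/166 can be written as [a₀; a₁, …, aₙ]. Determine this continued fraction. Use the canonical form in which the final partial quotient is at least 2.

653 ÷ 166 → quotient 3, remainder 155
166 ÷ 155 → quotient 1, remainder 11
155 ÷ 11 → quotient 14, remainder 1
11 ÷ 1 → quotient 11, remainder 0

[3; 1, 14, 11]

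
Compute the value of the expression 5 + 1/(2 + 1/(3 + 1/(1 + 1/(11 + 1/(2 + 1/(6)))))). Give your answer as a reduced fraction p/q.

7795/1432

a_0 = 5: 5/1
a_1 = 2: 11/2
a_2 = 3: 38/7
a_3 = 1: 49/9
a_4 = 11: 577/106
a_5 = 2: 1203/221
a_6 = 6: 7795/1432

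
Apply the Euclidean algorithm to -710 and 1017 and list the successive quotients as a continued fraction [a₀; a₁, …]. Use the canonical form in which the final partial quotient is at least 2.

Run the Euclidean algorithm, recording each quotient:
-710 ÷ 1017 → quotient -1, remainder 307
1017 ÷ 307 → quotient 3, remainder 96
307 ÷ 96 → quotient 3, remainder 19
96 ÷ 19 → quotient 5, remainder 1
19 ÷ 1 → quotient 19, remainder 0

[-1; 3, 3, 5, 19]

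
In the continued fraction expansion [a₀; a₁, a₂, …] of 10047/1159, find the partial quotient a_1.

Apply division with remainder until the remainder is 0:
10047 ÷ 1159 → quotient 8, remainder 775
1159 ÷ 775 → quotient 1, remainder 384

1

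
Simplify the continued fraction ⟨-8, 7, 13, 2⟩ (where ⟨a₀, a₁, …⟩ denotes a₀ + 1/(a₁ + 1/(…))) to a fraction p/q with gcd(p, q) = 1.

-1501/191

a_0 = -8: -8/1
a_1 = 7: -55/7
a_2 = 13: -723/92
a_3 = 2: -1501/191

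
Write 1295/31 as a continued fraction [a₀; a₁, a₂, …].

⌊1295/31⌋ = 41, remainder 24
⌊31/24⌋ = 1, remainder 7
⌊24/7⌋ = 3, remainder 3
⌊7/3⌋ = 2, remainder 1
⌊3/1⌋ = 3, remainder 0

[41; 1, 3, 2, 3]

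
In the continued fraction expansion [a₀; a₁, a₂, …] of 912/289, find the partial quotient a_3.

2

912 = 3·289 + 45, so a_0 = 3
289 = 6·45 + 19, so a_1 = 6
45 = 2·19 + 7, so a_2 = 2
19 = 2·7 + 5, so a_3 = 2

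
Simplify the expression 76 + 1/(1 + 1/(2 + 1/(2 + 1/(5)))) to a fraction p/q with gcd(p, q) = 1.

Start with 5.
2 + 1/(5/1) = 2 + 1/5 = 11/5
2 + 1/(11/5) = 2 + 5/11 = 27/11
1 + 1/(27/11) = 1 + 11/27 = 38/27
76 + 1/(38/27) = 76 + 27/38 = 2915/38

2915/38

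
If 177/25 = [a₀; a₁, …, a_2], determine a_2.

⌊177/25⌋ = 7, remainder 2
⌊25/2⌋ = 12, remainder 1
⌊2/1⌋ = 2, remainder 0

2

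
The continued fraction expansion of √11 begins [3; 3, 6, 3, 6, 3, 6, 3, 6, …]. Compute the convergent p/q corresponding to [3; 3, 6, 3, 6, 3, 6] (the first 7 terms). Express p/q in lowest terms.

Work from the innermost term outward:
Start with 6.
3 + 1/(6/1) = 3 + 1/6 = 19/6
6 + 1/(19/6) = 6 + 6/19 = 120/19
3 + 1/(120/19) = 3 + 19/120 = 379/120
6 + 1/(379/120) = 6 + 120/379 = 2394/379
3 + 1/(2394/379) = 3 + 379/2394 = 7561/2394
3 + 1/(7561/2394) = 3 + 2394/7561 = 25077/7561

25077/7561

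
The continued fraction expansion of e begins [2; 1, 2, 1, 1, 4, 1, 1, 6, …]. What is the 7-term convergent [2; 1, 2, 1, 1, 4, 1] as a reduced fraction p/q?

106/39

Start with 1.
4 + 1/(1/1) = 4 + 1/1 = 5/1
1 + 1/(5/1) = 1 + 1/5 = 6/5
1 + 1/(6/5) = 1 + 5/6 = 11/6
2 + 1/(11/6) = 2 + 6/11 = 28/11
1 + 1/(28/11) = 1 + 11/28 = 39/28
2 + 1/(39/28) = 2 + 28/39 = 106/39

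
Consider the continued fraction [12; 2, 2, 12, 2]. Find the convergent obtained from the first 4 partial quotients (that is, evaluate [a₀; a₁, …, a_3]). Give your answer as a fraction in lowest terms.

Start with 12.
2 + 1/(12/1) = 2 + 1/12 = 25/12
2 + 1/(25/12) = 2 + 12/25 = 62/25
12 + 1/(62/25) = 12 + 25/62 = 769/62

769/62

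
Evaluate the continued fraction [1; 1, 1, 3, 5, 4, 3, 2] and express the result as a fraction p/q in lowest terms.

1817/1159

Build up convergents one term at a time:
a_0 = 1: 1/1
a_1 = 1: 2/1
a_2 = 1: 3/2
a_3 = 3: 11/7
a_4 = 5: 58/37
a_5 = 4: 243/155
a_6 = 3: 787/502
a_7 = 2: 1817/1159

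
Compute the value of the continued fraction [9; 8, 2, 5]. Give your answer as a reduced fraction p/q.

a_0 = 9: 9/1
a_1 = 8: 73/8
a_2 = 2: 155/17
a_3 = 5: 848/93

848/93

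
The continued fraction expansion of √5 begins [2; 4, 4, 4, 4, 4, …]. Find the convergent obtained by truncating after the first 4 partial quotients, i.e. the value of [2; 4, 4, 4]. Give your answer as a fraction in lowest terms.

161/72

Start with 4.
4 + 1/(4/1) = 4 + 1/4 = 17/4
4 + 1/(17/4) = 4 + 4/17 = 72/17
2 + 1/(72/17) = 2 + 17/72 = 161/72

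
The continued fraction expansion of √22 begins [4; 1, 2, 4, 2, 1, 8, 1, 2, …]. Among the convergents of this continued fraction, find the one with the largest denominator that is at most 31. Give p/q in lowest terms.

List convergents until the denominator exceeds the bound:
a_0 = 4: 4/1  (≤ bound)
a_1 = 1: 5/1  (≤ bound)
a_2 = 2: 14/3  (≤ bound)
a_3 = 4: 61/13  (≤ bound)
a_4 = 2: 136/29  (≤ bound)
a_5 = 1: 197/42  (> 31, stop)

136/29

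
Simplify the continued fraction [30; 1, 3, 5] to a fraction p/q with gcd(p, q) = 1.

a_0 = 30: 30/1
a_1 = 1: 31/1
a_2 = 3: 123/4
a_3 = 5: 646/21

646/21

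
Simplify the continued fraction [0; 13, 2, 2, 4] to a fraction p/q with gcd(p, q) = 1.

22/295

a_0 = 0: 0/1
a_1 = 13: 1/13
a_2 = 2: 2/27
a_3 = 2: 5/67
a_4 = 4: 22/295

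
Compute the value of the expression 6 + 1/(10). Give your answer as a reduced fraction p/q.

Compute successive convergents:
a_0 = 6: 6/1
a_1 = 10: 61/10

61/10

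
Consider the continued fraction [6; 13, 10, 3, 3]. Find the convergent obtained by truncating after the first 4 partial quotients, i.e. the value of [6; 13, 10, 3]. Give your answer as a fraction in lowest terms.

2467/406

Start with 3.
10 + 1/(3/1) = 10 + 1/3 = 31/3
13 + 1/(31/3) = 13 + 3/31 = 406/31
6 + 1/(406/31) = 6 + 31/406 = 2467/406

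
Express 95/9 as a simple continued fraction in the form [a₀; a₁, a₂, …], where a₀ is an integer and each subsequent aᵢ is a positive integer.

[10; 1, 1, 4]

Repeatedly divide and take the remainder:
⌊95/9⌋ = 10, remainder 5
⌊9/5⌋ = 1, remainder 4
⌊5/4⌋ = 1, remainder 1
⌊4/1⌋ = 4, remainder 0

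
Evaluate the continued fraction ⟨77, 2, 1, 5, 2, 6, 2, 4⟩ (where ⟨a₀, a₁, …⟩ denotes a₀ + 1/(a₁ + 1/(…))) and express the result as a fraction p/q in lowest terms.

177831/2299

Compute successive convergents:
a_0 = 77: 77/1
a_1 = 2: 155/2
a_2 = 1: 232/3
a_3 = 5: 1315/17
a_4 = 2: 2862/37
a_5 = 6: 18487/239
a_6 = 2: 39836/515
a_7 = 4: 177831/2299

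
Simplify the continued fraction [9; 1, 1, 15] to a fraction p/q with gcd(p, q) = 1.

295/31

a_0 = 9: 9/1
a_1 = 1: 10/1
a_2 = 1: 19/2
a_3 = 15: 295/31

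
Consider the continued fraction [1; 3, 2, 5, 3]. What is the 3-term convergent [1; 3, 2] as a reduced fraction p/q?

9/7

Use the convergent recurrence hₖ = aₖ·hₖ₋₁ + hₖ₋₂ (and likewise for the denominators kₖ):
a_0 = 1: 1/1
a_1 = 3: 4/3
a_2 = 2: 9/7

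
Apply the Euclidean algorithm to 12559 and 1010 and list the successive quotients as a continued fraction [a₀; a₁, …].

[12; 2, 3, 3, 14, 3]

Run the Euclidean algorithm, recording each quotient:
⌊12559/1010⌋ = 12, remainder 439
⌊1010/439⌋ = 2, remainder 132
⌊439/132⌋ = 3, remainder 43
⌊132/43⌋ = 3, remainder 3
⌊43/3⌋ = 14, remainder 1
⌊3/1⌋ = 3, remainder 0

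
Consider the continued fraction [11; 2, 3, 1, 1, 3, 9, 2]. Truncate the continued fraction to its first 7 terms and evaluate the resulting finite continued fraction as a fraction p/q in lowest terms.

Compute successive convergents:
a_0 = 11: 11/1
a_1 = 2: 23/2
a_2 = 3: 80/7
a_3 = 1: 103/9
a_4 = 1: 183/16
a_5 = 3: 652/57
a_6 = 9: 6051/529

6051/529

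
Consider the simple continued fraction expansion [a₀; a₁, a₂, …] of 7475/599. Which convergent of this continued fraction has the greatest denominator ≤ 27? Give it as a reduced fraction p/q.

a_0 = 12: 12/1  (≤ bound)
a_1 = 2: 25/2  (≤ bound)
a_2 = 11: 287/23  (≤ bound)
a_3 = 2: 599/48  (> 27, stop)

287/23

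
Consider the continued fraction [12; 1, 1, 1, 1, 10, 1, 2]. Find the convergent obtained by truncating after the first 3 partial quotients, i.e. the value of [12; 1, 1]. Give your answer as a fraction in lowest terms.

25/2

a_0 = 12: 12/1
a_1 = 1: 13/1
a_2 = 1: 25/2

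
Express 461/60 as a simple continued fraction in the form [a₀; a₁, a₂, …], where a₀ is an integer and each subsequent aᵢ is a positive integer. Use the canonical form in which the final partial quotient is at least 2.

[7; 1, 2, 6, 3]

461 = 7·60 + 41, so a_0 = 7
60 = 1·41 + 19, so a_1 = 1
41 = 2·19 + 3, so a_2 = 2
19 = 6·3 + 1, so a_3 = 6
3 = 3·1 + 0, so a_4 = 3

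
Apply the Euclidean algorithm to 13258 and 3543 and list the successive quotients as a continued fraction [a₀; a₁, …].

[3; 1, 2, 1, 7, 11, 3, 3]

13258 ÷ 3543 → quotient 3, remainder 2629
3543 ÷ 2629 → quotient 1, remainder 914
2629 ÷ 914 → quotient 2, remainder 801
914 ÷ 801 → quotient 1, remainder 113
801 ÷ 113 → quotient 7, remainder 10
113 ÷ 10 → quotient 11, remainder 3
10 ÷ 3 → quotient 3, remainder 1
3 ÷ 1 → quotient 3, remainder 0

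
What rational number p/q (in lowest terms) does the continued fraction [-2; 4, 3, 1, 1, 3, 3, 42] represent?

-26229/14849

Start with 42.
3 + 1/(42/1) = 3 + 1/42 = 127/42
3 + 1/(127/42) = 3 + 42/127 = 423/127
1 + 1/(423/127) = 1 + 127/423 = 550/423
1 + 1/(550/423) = 1 + 423/550 = 973/550
3 + 1/(973/550) = 3 + 550/973 = 3469/973
4 + 1/(3469/973) = 4 + 973/3469 = 14849/3469
-2 + 1/(14849/3469) = -2 + 3469/14849 = -26229/14849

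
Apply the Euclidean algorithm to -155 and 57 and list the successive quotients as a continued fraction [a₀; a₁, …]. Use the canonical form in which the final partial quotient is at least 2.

-155 = -3·57 + 16, so a_0 = -3
57 = 3·16 + 9, so a_1 = 3
16 = 1·9 + 7, so a_2 = 1
9 = 1·7 + 2, so a_3 = 1
7 = 3·2 + 1, so a_4 = 3
2 = 2·1 + 0, so a_5 = 2

[-3; 3, 1, 1, 3, 2]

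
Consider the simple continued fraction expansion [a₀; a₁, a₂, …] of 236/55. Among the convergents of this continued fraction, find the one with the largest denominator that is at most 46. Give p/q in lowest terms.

a_0 = 4: 4/1  (≤ bound)
a_1 = 3: 13/3  (≤ bound)
a_2 = 2: 30/7  (≤ bound)
a_3 = 3: 103/24  (≤ bound)
a_4 = 2: 236/55  (> 46, stop)

103/24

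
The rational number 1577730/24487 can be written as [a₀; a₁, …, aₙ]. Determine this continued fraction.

Run the Euclidean algorithm, recording each quotient:
1577730 ÷ 24487 → quotient 64, remainder 10562
24487 ÷ 10562 → quotient 2, remainder 3363
10562 ÷ 3363 → quotient 3, remainder 473
3363 ÷ 473 → quotient 7, remainder 52
473 ÷ 52 → quotient 9, remainder 5
52 ÷ 5 → quotient 10, remainder 2
5 ÷ 2 → quotient 2, remainder 1
2 ÷ 1 → quotient 2, remainder 0

[64; 2, 3, 7, 9, 10, 2, 2]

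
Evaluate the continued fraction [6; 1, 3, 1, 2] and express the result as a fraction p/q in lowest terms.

Work from the innermost term outward:
Start with 2.
1 + 1/(2/1) = 1 + 1/2 = 3/2
3 + 1/(3/2) = 3 + 2/3 = 11/3
1 + 1/(11/3) = 1 + 3/11 = 14/11
6 + 1/(14/11) = 6 + 11/14 = 95/14

95/14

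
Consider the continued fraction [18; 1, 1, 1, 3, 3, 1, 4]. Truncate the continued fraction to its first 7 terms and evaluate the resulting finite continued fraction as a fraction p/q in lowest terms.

a_0 = 18: 18/1
a_1 = 1: 19/1
a_2 = 1: 37/2
a_3 = 1: 56/3
a_4 = 3: 205/11
a_5 = 3: 671/36
a_6 = 1: 876/47

876/47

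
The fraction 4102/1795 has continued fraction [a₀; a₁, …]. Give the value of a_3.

Repeatedly divide and take the remainder:
⌊4102/1795⌋ = 2, remainder 512
⌊1795/512⌋ = 3, remainder 259
⌊512/259⌋ = 1, remainder 253
⌊259/253⌋ = 1, remainder 6

1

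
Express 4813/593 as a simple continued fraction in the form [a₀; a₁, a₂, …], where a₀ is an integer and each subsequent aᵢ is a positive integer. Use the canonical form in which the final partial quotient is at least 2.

⌊4813/593⌋ = 8, remainder 69
⌊593/69⌋ = 8, remainder 41
⌊69/41⌋ = 1, remainder 28
⌊41/28⌋ = 1, remainder 13
⌊28/13⌋ = 2, remainder 2
⌊13/2⌋ = 6, remainder 1
⌊2/1⌋ = 2, remainder 0

[8; 8, 1, 1, 2, 6, 2]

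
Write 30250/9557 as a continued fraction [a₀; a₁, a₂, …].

⌊30250/9557⌋ = 3, remainder 1579
⌊9557/1579⌋ = 6, remainder 83
⌊1579/83⌋ = 19, remainder 2
⌊83/2⌋ = 41, remainder 1
⌊2/1⌋ = 2, remainder 0

[3; 6, 19, 41, 2]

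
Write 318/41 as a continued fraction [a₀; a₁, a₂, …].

[7; 1, 3, 10]

318 ÷ 41 → quotient 7, remainder 31
41 ÷ 31 → quotient 1, remainder 10
31 ÷ 10 → quotient 3, remainder 1
10 ÷ 1 → quotient 10, remainder 0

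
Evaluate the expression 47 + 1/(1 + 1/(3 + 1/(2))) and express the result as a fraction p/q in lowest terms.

Work from the innermost term outward:
Start with 2.
3 + 1/(2/1) = 3 + 1/2 = 7/2
1 + 1/(7/2) = 1 + 2/7 = 9/7
47 + 1/(9/7) = 47 + 7/9 = 430/9

430/9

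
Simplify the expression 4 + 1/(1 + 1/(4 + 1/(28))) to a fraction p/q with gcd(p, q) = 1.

677/141

Start with 28.
4 + 1/(28/1) = 4 + 1/28 = 113/28
1 + 1/(113/28) = 1 + 28/113 = 141/113
4 + 1/(141/113) = 4 + 113/141 = 677/141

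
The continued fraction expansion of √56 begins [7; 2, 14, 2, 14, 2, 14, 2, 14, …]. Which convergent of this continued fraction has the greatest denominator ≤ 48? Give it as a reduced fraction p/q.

a_0 = 7: 7/1  (≤ bound)
a_1 = 2: 15/2  (≤ bound)
a_2 = 14: 217/29  (≤ bound)
a_3 = 2: 449/60  (> 48, stop)

217/29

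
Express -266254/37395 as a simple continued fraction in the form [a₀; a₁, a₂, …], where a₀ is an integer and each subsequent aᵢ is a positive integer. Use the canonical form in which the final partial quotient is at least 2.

[-8; 1, 7, 3, 37, 13, 3]

-266254 ÷ 37395 → quotient -8, remainder 32906
37395 ÷ 32906 → quotient 1, remainder 4489
32906 ÷ 4489 → quotient 7, remainder 1483
4489 ÷ 1483 → quotient 3, remainder 40
1483 ÷ 40 → quotient 37, remainder 3
40 ÷ 3 → quotient 13, remainder 1
3 ÷ 1 → quotient 3, remainder 0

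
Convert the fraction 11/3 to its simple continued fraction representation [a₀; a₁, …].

[3; 1, 2]

Repeatedly divide and take the remainder:
11 = 3·3 + 2, so a_0 = 3
3 = 1·2 + 1, so a_1 = 1
2 = 2·1 + 0, so a_2 = 2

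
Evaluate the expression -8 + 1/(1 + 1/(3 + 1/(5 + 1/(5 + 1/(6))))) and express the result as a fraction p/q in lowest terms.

Start with 6.
5 + 1/(6/1) = 5 + 1/6 = 31/6
5 + 1/(31/6) = 5 + 6/31 = 161/31
3 + 1/(161/31) = 3 + 31/161 = 514/161
1 + 1/(514/161) = 1 + 161/514 = 675/514
-8 + 1/(675/514) = -8 + 514/675 = -4886/675

-4886/675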